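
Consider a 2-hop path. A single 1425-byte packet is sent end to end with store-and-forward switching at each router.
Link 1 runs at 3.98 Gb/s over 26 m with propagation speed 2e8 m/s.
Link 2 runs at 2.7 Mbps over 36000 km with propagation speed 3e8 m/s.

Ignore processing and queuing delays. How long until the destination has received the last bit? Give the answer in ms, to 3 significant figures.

L = 1425 × 8 = 11400 bits.
Transmission delays (L/R per hop): 0.00286432, 4.22222 ms; sum = 4.22509 ms.
Propagation delays (d/s per hop): 0.00013, 120 ms; sum = 120 ms.
End-to-end = 124 ms.

124 ms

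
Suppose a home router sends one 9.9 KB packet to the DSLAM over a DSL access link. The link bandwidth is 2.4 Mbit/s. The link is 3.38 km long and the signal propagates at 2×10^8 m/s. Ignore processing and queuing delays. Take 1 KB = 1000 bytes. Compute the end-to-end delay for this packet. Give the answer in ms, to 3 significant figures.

33.0 ms

L = 79200 bits.
Transmission delay = L/R = 79200 / 2400000 = 33 ms.
Propagation delay = d/s = 3380 m / 200000000 m/s = 0.0169 ms.
Total = 33.0 ms.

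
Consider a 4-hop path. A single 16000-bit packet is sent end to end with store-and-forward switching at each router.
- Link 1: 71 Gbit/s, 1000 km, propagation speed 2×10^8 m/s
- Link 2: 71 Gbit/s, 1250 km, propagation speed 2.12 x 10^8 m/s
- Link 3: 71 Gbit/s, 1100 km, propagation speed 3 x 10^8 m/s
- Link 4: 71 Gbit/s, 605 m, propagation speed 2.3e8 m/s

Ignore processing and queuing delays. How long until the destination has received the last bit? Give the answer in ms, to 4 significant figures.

Transmission delay per hop = L/R = 16000/71000000000 = 0.000225352 ms; 4 hops → 0.000901408 ms.
Propagation delays (d/s per hop): 5, 5.89623, 3.66667, 0.00263043 ms; sum = 14.5655 ms.
End-to-end = 14.57 ms.

14.57 ms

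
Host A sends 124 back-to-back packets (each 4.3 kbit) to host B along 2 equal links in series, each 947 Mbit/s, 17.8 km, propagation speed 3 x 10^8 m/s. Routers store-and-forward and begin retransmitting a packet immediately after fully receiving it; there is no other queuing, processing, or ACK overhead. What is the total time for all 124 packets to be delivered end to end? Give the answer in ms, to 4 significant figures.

0.6862 ms

Per-hop transmission t_tx = L/R = 4300/947000000 = 0.00454065 ms.
Per-hop propagation t_prop = 17800/300000000 = 0.0593333 ms.
Pipeline fill: first packet needs 2·t_tx to clear all hops; remaining 123 packets each add one t_tx.
Total = (2+124-1)·t_tx + 2·t_prop = 125·0.00454065 + 2·0.0593333 = 0.6862 ms.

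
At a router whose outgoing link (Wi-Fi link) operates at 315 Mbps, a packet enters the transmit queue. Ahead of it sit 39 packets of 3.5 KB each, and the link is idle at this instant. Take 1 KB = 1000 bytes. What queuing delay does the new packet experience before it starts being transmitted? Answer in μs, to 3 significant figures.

Each queued packet: L/R = 28000/315000000 = 88.8889 μs.
39 queued → 3466.67 μs.
Queuing delay = 3470 μs.

3470 μs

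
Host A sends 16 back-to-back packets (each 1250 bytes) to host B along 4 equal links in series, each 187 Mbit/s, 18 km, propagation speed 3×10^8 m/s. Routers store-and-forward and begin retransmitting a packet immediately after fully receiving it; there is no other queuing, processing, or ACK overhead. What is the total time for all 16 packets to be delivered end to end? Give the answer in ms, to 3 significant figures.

1.26 ms

Per-hop transmission t_tx = L/R = 10000/187000000 = 0.0534759 ms.
Per-hop propagation t_prop = 18000/300000000 = 0.06 ms.
Pipeline fill: first packet needs 4·t_tx to clear all hops; remaining 15 packets each add one t_tx.
Total = (4+16-1)·t_tx + 4·t_prop = 19·0.0534759 + 4·0.06 = 1.26 ms.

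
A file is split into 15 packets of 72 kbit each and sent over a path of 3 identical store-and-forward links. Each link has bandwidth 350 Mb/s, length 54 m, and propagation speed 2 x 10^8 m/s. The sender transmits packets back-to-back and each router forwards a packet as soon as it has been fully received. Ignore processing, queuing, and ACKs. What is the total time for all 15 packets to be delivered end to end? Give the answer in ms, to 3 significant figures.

3.50 ms

Per-hop transmission t_tx = L/R = 72000/350000000 = 0.205714 ms.
Per-hop propagation t_prop = 54/200000000 = 0.00027 ms.
Pipeline fill: first packet needs 3·t_tx to clear all hops; remaining 14 packets each add one t_tx.
Total = (3+15-1)·t_tx + 3·t_prop = 17·0.205714 + 3·0.00027 = 3.50 ms.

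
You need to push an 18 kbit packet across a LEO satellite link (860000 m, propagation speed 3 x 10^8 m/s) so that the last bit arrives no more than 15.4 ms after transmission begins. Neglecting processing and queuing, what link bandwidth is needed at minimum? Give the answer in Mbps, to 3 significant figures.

Propagation delay = 860000 / 300000000 = 2.86667 ms.
Transmission budget = 15.4 − 2.86667 = 12.5333 ms.
R ≥ L / t_tx = 18000 bits / 0.0125333 s = 1.44 Mbps.

1.44 Mbps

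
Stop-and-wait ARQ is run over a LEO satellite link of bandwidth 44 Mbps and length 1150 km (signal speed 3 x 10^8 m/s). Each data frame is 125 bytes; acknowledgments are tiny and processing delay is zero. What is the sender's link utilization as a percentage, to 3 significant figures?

0.296 %

t_tx = L/R = 1000/44000000 = 2.27273e-05 s.
t_prop = 1150000/300000000 = 0.00383333 s; RTT = 0.00766667 s.
Cycle = t_tx + RTT = 0.00768939 s.
Utilization = t_tx / cycle = 2.27273e-05/0.00768939 = 0.296 %.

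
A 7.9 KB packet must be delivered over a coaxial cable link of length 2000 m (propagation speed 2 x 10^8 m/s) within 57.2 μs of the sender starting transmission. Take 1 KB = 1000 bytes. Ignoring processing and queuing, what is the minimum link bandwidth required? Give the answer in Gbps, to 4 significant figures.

1.339 Gbps

L = 63200 bits.
Propagation delay = 2000 / 200000000 = 10 μs.
Transmission budget = 57.2 − 10 = 47.2 μs.
R ≥ L / t_tx = 63200 bits / 4.72e-05 s = 1.339 Gbps.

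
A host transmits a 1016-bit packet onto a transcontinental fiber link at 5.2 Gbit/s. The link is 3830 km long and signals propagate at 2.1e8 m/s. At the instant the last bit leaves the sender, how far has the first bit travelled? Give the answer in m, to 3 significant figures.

41.0 m

t_tx = L/R = 1016/5200000000 = 1.95385e-07 s.
Distance = s × t_tx = 210000000 × 1.95385e-07 = 41.0 m.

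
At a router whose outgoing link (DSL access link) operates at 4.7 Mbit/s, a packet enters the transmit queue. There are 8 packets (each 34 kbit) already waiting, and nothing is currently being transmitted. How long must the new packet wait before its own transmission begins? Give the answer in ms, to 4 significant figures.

Each queued packet: L/R = 34000/4700000 = 7.23404 ms.
8 queued → 57.8723 ms.
Queuing delay = 57.87 ms.

57.87 ms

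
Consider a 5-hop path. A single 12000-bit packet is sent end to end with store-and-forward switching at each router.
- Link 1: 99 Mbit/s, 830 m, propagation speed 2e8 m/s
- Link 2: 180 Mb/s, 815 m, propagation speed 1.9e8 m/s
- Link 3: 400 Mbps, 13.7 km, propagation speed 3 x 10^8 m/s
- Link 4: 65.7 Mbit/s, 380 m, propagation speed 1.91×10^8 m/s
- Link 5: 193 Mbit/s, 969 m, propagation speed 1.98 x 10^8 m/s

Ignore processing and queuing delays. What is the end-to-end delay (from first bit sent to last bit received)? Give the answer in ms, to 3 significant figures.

0.524 ms

Transmission delays (L/R per hop): 0.121212, 0.0666667, 0.03, 0.182648, 0.0621762 ms; sum = 0.462703 ms.
Propagation delays (d/s per hop): 0.00415, 0.00428947, 0.0456667, 0.00198953, 0.00489394 ms; sum = 0.0609896 ms.
End-to-end = 0.524 ms.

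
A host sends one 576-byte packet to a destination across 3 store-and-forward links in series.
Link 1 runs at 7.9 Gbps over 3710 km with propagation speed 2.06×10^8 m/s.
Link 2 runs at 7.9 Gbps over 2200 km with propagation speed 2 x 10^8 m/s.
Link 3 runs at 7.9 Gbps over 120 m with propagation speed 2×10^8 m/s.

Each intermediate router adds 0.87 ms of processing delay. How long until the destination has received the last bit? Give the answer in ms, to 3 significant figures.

L = 576 × 8 = 4608 bits.
Transmission delay per hop = L/R = 4608/7900000000 = 0.000583291 ms; 3 hops → 0.00174987 ms.
Propagation delays (d/s per hop): 18.0097, 11, 0.0006 ms; sum = 29.0103 ms.
Processing at 2 router(s): 2 × 0.87 ms = 1.74 ms.
End-to-end = 30.8 ms.

30.8 ms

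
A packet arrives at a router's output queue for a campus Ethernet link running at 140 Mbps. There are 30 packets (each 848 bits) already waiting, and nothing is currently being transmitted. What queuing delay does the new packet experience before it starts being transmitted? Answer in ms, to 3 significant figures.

0.182 ms

Each queued packet: L/R = 848/140000000 = 0.00605714 ms.
30 queued → 0.181714 ms.
Queuing delay = 0.182 ms.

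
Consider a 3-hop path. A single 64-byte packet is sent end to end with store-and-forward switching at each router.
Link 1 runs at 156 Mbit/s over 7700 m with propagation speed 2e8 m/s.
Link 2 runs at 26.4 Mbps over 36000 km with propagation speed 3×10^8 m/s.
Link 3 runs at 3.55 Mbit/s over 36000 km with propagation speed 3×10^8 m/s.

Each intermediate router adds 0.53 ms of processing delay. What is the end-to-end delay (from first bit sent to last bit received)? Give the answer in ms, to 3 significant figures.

241 ms

L = 64 × 8 = 512 bits.
Transmission delays (L/R per hop): 0.00328205, 0.0193939, 0.144225 ms; sum = 0.166901 ms.
Propagation delays (d/s per hop): 0.0385, 120, 120 ms; sum = 240.039 ms.
Processing at 2 router(s): 2 × 0.53 ms = 1.06 ms.
End-to-end = 241 ms.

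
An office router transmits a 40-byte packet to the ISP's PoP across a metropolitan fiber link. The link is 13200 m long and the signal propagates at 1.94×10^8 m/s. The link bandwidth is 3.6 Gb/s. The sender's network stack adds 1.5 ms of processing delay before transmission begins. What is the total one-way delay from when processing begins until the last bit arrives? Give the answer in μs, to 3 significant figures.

1570 μs

L = 40 × 8 = 320 bits.
Transmission delay = L/R = 320 / 3600000000 = 0.0888889 μs.
Propagation delay = d/s = 13200 m / 194000000 m/s = 68.0412 μs.
Plus processing delay 1.5 ms = 1500 μs.
Total = 1570 μs.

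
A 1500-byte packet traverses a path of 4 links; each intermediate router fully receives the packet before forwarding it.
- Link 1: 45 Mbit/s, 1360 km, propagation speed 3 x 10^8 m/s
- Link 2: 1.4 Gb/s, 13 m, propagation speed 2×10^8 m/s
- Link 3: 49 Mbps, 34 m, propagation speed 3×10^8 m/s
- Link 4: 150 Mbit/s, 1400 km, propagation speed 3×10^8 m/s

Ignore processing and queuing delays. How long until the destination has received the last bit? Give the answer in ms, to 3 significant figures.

L = 1500 × 8 = 12000 bits.
Transmission delays (L/R per hop): 0.266667, 0.00857143, 0.244898, 0.08 ms; sum = 0.600136 ms.
Propagation delays (d/s per hop): 4.53333, 6.5e-05, 0.000113333, 4.66667 ms; sum = 9.20018 ms.
End-to-end = 9.80 ms.

9.80 ms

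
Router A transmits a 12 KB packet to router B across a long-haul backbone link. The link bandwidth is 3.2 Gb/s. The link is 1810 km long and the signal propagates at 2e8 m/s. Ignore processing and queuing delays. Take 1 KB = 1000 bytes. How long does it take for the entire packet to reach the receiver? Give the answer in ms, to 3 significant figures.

L = 96000 bits.
Transmission delay = L/R = 96000 / 3200000000 = 0.03 ms.
Propagation delay = d/s = 1810000 m / 200000000 m/s = 9.05 ms.
Total = 9.08 ms.

9.08 ms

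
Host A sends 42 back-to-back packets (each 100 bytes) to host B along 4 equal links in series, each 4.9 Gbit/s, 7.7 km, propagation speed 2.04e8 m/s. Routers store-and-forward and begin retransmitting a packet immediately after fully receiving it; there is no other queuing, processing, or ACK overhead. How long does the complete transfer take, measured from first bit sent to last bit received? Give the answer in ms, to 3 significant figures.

0.158 ms

Per-hop transmission t_tx = L/R = 800/4900000000 = 0.000163265 ms.
Per-hop propagation t_prop = 7700/204000000 = 0.0377451 ms.
Pipeline fill: first packet needs 4·t_tx to clear all hops; remaining 41 packets each add one t_tx.
Total = (4+42-1)·t_tx + 4·t_prop = 45·0.000163265 + 4·0.0377451 = 0.158 ms.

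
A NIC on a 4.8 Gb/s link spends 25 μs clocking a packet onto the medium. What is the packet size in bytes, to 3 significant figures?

L = R × t_tx = 4800000000 b/s × 2.5e-05 s = 120000 bits.
In bytes: 120000 / 8 = 15000 bytes.

15000 bytes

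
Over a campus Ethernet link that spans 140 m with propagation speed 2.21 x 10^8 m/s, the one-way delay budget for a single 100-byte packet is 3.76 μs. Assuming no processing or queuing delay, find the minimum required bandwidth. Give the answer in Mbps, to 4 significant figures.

255.9 Mbps

L = 800 bits.
Propagation delay = 140 / 221000000 = 0.633484 μs.
Transmission budget = 3.76 − 0.633484 = 3.12652 μs.
R ≥ L / t_tx = 800 bits / 3.12652e-06 s = 255.9 Mbps.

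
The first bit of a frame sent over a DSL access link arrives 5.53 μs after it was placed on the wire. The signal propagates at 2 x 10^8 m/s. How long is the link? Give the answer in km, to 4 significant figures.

d = s × t_prop = 200000000 × 5.53e-06 = 1.106 km.

1.106 km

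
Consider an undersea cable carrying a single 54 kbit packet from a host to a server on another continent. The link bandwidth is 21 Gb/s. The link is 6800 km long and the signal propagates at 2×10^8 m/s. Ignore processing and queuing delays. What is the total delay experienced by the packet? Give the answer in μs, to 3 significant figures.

34000 μs

L = 54000 bits.
Transmission delay = L/R = 54000 / 21000000000 = 2.57143 μs.
Propagation delay = d/s = 6800000 m / 200000000 m/s = 34000 μs.
Total = 34000 μs.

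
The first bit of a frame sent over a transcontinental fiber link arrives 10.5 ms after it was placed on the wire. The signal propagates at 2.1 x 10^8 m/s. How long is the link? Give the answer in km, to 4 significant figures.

d = s × t_prop = 210000000 × 0.0105 = 2205 km.

2205 km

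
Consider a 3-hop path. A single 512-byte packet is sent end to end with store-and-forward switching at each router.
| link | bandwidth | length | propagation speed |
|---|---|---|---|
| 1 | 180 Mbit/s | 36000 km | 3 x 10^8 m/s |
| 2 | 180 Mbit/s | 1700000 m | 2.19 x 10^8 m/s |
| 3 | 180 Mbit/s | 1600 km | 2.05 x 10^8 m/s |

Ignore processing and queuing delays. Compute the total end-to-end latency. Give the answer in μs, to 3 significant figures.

L = 512 × 8 = 4096 bits.
Transmission delay per hop = L/R = 4096/180000000 = 22.7556 μs; 3 hops → 68.2667 μs.
Propagation delays (d/s per hop): 120000, 7762.56, 7804.88 μs; sum = 135567 μs.
End-to-end = 136000 μs.

136000 μs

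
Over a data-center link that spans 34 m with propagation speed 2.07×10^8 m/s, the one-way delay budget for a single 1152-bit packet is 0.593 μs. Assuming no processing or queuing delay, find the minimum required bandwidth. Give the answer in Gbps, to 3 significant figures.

2.69 Gbps

Propagation delay = 34 / 2.07e+08 = 0.164251 μs.
Transmission budget = 0.593 − 0.164251 = 0.428749 μs.
R ≥ L / t_tx = 1152 bits / 4.28749e-07 s = 2.69 Gbps.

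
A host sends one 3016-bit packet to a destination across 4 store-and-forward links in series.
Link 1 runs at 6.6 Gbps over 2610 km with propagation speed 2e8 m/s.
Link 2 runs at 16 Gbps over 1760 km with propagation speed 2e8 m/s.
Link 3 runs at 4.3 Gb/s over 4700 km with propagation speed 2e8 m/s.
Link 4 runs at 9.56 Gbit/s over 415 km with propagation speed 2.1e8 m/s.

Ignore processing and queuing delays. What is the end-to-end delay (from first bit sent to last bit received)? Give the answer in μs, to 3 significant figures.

47300 μs

Transmission delays (L/R per hop): 0.45697, 0.1885, 0.701395, 0.315481 μs; sum = 1.66235 μs.
Propagation delays (d/s per hop): 13050, 8800, 23500, 1976.19 μs; sum = 47326.2 μs.
End-to-end = 47300 μs.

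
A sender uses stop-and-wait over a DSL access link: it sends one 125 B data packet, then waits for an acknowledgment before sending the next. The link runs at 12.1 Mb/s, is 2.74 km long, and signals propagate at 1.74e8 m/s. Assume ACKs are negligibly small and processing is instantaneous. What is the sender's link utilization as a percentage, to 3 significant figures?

t_tx = L/R = 1000/12100000 = 8.26446e-05 s.
t_prop = 2740/174000000 = 1.57471e-05 s; RTT = 3.14943e-05 s.
Cycle = t_tx + RTT = 0.000114139 s.
Utilization = t_tx / cycle = 8.26446e-05/0.000114139 = 72.4 %.

72.4 %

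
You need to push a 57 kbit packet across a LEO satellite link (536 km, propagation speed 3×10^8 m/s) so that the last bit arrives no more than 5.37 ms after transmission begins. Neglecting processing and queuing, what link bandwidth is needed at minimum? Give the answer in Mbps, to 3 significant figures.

Propagation delay = 536000 / 300000000 = 1.78667 ms.
Transmission budget = 5.37 − 1.78667 = 3.58333 ms.
R ≥ L / t_tx = 57000 bits / 0.00358333 s = 15.9 Mbps.

15.9 Mbps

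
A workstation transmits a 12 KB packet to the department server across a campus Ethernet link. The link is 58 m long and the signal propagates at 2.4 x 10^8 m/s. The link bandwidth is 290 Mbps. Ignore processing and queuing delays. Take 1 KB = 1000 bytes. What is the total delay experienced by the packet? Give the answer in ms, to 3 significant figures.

0.331 ms

L = 96000 bits.
Transmission delay = L/R = 96000 / 290000000 = 0.331034 ms.
Propagation delay = d/s = 58 m / 240000000 m/s = 0.000241667 ms.
Total = 0.331 ms.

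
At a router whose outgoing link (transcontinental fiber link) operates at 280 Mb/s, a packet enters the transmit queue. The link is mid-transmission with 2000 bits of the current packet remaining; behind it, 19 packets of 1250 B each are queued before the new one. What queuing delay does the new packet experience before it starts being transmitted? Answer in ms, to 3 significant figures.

0.686 ms

Each queued packet: L/R = 10000/280000000 = 0.0357143 ms.
19 queued → 0.678571 ms.
Plus remaining 2000 bits of current packet: 0.00714286 ms.
Queuing delay = 0.686 ms.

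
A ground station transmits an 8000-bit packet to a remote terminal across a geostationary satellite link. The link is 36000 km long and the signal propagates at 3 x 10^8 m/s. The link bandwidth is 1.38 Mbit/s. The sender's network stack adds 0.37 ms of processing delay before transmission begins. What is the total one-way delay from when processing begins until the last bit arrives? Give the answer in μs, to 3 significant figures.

126000 μs

Transmission delay = L/R = 8000 / 1380000 = 5797.1 μs.
Propagation delay = d/s = 36000000 m / 300000000 m/s = 120000 μs.
Plus processing delay 0.37 ms = 370 μs.
Total = 126000 μs.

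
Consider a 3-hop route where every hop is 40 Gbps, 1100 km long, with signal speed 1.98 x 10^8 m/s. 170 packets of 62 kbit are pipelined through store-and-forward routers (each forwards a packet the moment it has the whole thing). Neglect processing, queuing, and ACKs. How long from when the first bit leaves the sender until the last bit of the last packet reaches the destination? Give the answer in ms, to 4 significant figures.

16.93 ms

Per-hop transmission t_tx = L/R = 62000/40000000000 = 0.00155 ms.
Per-hop propagation t_prop = 1100000/198000000 = 5.55556 ms.
Pipeline fill: first packet needs 3·t_tx to clear all hops; remaining 169 packets each add one t_tx.
Total = (3+170-1)·t_tx + 3·t_prop = 172·0.00155 + 3·5.55556 = 16.93 ms.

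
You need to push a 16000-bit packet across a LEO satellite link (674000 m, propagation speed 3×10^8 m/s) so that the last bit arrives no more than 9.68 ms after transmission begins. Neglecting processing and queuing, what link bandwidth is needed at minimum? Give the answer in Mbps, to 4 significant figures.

2.152 Mbps

Propagation delay = 674000 / 300000000 = 2.24667 ms.
Transmission budget = 9.68 − 2.24667 = 7.43333 ms.
R ≥ L / t_tx = 16000 bits / 0.00743333 s = 2.152 Mbps.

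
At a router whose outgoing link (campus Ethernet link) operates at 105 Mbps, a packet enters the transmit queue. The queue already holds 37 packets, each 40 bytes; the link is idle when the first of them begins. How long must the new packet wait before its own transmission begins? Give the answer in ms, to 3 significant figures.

0.113 ms

Each queued packet: L/R = 320/105000000 = 0.00304762 ms.
37 queued → 0.112762 ms.
Queuing delay = 0.113 ms.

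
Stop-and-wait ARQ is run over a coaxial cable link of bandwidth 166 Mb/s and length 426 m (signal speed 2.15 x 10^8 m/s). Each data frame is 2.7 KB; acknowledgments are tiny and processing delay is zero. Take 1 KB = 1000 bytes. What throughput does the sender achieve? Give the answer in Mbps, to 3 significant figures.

161 Mbps

t_tx = L/R = 21600/166000000 = 0.00013012 s.
t_prop = 426/215000000 = 1.9814e-06 s; RTT = 3.96279e-06 s.
Cycle = t_tx + RTT = 0.000134083 s.
Throughput = L / cycle = 21600 / 0.000134083 = 161 Mbps.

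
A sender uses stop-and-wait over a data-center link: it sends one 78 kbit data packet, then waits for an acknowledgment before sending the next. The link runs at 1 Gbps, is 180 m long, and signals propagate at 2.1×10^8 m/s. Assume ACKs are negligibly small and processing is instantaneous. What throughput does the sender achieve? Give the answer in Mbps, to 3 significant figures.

978 Mbps

t_tx = L/R = 78000/1000000000 = 7.8e-05 s.
t_prop = 180/210000000 = 8.57143e-07 s; RTT = 1.71429e-06 s.
Cycle = t_tx + RTT = 7.97143e-05 s.
Throughput = L / cycle = 78000 / 7.97143e-05 = 978 Mbps.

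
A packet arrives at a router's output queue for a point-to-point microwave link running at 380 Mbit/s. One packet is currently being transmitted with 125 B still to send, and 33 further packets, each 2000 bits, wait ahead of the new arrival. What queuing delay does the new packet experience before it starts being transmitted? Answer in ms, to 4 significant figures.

Each queued packet: L/R = 2000/380000000 = 0.00526316 ms.
33 queued → 0.173684 ms.
Plus remaining 1000 bits of current packet: 0.00263158 ms.
Queuing delay = 0.1763 ms.

0.1763 ms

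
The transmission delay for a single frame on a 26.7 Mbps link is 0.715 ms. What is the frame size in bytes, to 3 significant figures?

2390 bytes

L = R × t_tx = 26700000 b/s × 0.000715 s = 19090.5 bits.
In bytes: 19090.5 / 8 = 2390 bytes.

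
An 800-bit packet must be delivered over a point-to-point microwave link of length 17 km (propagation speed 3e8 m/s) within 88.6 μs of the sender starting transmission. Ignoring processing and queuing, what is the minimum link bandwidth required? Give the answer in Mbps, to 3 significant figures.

25.1 Mbps

Propagation delay = 17000 / 300000000 = 56.6667 μs.
Transmission budget = 88.6 − 56.6667 = 31.9333 μs.
R ≥ L / t_tx = 800 bits / 3.19333e-05 s = 25.1 Mbps.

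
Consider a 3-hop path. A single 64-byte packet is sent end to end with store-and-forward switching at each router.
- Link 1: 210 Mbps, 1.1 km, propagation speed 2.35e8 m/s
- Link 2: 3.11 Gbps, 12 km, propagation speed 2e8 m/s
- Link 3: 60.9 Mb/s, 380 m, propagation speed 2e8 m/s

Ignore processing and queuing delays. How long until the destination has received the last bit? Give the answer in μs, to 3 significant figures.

L = 64 × 8 = 512 bits.
Transmission delays (L/R per hop): 2.4381, 0.16463, 8.40722 μs; sum = 11.01 μs.
Propagation delays (d/s per hop): 4.68085, 60, 1.9 μs; sum = 66.5809 μs.
End-to-end = 77.6 μs.

77.6 μs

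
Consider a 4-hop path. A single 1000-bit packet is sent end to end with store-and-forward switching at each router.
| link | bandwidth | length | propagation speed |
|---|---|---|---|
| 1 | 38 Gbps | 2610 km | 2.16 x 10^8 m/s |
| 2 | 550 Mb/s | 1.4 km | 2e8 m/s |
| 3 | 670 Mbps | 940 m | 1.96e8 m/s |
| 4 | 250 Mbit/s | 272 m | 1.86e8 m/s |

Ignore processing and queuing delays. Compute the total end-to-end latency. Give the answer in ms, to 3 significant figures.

12.1 ms

Transmission delays (L/R per hop): 2.63158e-05, 0.00181818, 0.00149254, 0.004 ms; sum = 0.00733703 ms.
Propagation delays (d/s per hop): 12.0833, 0.007, 0.00479592, 0.00146237 ms; sum = 12.0966 ms.
End-to-end = 12.1 ms.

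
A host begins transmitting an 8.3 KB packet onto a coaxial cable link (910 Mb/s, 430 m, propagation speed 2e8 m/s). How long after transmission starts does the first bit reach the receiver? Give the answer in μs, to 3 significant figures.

First bit experiences only propagation delay: d/s = 430/200000000 = 2.15 μs.

2.15 μs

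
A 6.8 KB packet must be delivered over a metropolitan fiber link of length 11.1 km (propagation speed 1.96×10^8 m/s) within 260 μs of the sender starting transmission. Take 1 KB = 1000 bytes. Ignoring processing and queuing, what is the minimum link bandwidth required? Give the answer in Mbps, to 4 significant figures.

L = 54400 bits.
Propagation delay = 11100 / 196000000 = 56.6327 μs.
Transmission budget = 260 − 56.6327 = 203.367 μs.
R ≥ L / t_tx = 54400 bits / 0.000203367 s = 267.5 Mbps.

267.5 Mbps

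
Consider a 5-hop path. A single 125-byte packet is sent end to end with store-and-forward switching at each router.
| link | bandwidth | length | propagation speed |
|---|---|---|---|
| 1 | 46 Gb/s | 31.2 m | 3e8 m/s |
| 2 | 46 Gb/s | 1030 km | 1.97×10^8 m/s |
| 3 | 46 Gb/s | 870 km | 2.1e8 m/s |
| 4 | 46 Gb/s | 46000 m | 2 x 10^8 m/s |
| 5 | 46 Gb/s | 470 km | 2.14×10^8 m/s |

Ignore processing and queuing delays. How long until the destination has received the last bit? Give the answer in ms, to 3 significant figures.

L = 125 × 8 = 1000 bits.
Transmission delay per hop = L/R = 1000/46000000000 = 2.17391e-05 ms; 5 hops → 0.000108696 ms.
Propagation delays (d/s per hop): 0.000104, 5.22843, 4.14286, 0.23, 2.19626 ms; sum = 11.7976 ms.
End-to-end = 11.8 ms.

11.8 ms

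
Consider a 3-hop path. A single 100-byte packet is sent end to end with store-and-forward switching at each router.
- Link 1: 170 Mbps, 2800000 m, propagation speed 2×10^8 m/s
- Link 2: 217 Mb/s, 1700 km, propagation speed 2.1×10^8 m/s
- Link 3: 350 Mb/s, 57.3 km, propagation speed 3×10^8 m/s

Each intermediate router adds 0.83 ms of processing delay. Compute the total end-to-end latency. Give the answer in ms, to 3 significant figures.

24.0 ms

L = 100 × 8 = 800 bits.
Transmission delays (L/R per hop): 0.00470588, 0.00368664, 0.00228571 ms; sum = 0.0106782 ms.
Propagation delays (d/s per hop): 14, 8.09524, 0.191 ms; sum = 22.2862 ms.
Processing at 2 router(s): 2 × 0.83 ms = 1.66 ms.
End-to-end = 24.0 ms.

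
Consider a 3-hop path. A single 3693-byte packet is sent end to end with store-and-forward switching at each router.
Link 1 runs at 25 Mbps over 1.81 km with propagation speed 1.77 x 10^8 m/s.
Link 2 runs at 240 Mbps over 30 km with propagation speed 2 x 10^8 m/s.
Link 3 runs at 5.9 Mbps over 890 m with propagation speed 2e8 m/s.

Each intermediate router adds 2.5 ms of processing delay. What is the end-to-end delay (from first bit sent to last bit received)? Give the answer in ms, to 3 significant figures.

L = 3693 × 8 = 29544 bits.
Transmission delays (L/R per hop): 1.18176, 0.1231, 5.00746 ms; sum = 6.31232 ms.
Propagation delays (d/s per hop): 0.010226, 0.15, 0.00445 ms; sum = 0.164676 ms.
Processing at 2 router(s): 2 × 2.5 ms = 5 ms.
End-to-end = 11.5 ms.

11.5 ms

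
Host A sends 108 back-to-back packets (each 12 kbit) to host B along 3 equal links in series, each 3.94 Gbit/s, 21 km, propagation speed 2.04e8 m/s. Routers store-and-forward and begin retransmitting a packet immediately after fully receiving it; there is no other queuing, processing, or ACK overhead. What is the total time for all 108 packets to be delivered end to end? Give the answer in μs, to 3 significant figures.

644 μs

Per-hop transmission t_tx = L/R = 12000/3940000000 = 3.04569 μs.
Per-hop propagation t_prop = 21000/204000000 = 102.941 μs.
Pipeline fill: first packet needs 3·t_tx to clear all hops; remaining 107 packets each add one t_tx.
Total = (3+108-1)·t_tx + 3·t_prop = 110·3.04569 + 3·102.941 = 644 μs.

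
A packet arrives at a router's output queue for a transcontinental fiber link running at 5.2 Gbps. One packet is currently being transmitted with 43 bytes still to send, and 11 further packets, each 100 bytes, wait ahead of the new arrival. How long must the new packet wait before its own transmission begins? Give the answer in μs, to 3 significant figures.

Each queued packet: L/R = 800/5200000000 = 0.153846 μs.
11 queued → 1.69231 μs.
Plus remaining 344 bits of current packet: 0.0661538 μs.
Queuing delay = 1.76 μs.

1.76 μs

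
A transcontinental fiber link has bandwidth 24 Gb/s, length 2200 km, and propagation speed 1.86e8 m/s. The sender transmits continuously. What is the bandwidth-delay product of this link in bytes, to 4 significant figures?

Propagation delay = 2200000 / 186000000 = 0.011828 s.
BDP = R × t_prop = 24000000000 × 0.011828 = 283871000 bits.
In bytes: 283871000/8 = 35480000 bytes.

35480000 bytes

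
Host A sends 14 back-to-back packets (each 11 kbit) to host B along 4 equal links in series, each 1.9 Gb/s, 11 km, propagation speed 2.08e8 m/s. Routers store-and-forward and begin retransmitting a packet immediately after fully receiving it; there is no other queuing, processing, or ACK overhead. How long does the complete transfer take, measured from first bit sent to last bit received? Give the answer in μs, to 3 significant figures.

310 μs

Per-hop transmission t_tx = L/R = 11000/1900000000 = 5.78947 μs.
Per-hop propagation t_prop = 11000/208000000 = 52.8846 μs.
Pipeline fill: first packet needs 4·t_tx to clear all hops; remaining 13 packets each add one t_tx.
Total = (4+14-1)·t_tx + 4·t_prop = 17·5.78947 + 4·52.8846 = 310 μs.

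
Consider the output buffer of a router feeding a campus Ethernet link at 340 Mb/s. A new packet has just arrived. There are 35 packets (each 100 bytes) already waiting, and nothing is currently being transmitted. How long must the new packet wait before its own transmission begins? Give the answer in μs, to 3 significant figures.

82.4 μs

Each queued packet: L/R = 800/340000000 = 2.35294 μs.
35 queued → 82.3529 μs.
Queuing delay = 82.4 μs.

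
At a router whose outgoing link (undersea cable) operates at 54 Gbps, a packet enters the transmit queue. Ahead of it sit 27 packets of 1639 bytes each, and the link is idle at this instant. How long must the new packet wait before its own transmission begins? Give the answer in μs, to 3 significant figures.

Each queued packet: L/R = 13112/54000000000 = 0.242815 μs.
27 queued → 6.556 μs.
Queuing delay = 6.56 μs.

6.56 μs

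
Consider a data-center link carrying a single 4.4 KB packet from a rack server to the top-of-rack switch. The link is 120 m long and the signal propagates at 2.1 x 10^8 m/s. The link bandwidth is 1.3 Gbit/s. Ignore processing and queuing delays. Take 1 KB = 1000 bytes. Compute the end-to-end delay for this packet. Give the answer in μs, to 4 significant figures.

L = 35200 bits.
Transmission delay = L/R = 35200 / 1300000000 = 27.0769 μs.
Propagation delay = d/s = 120 m / 210000000 m/s = 0.571429 μs.
Total = 27.65 μs.

27.65 μs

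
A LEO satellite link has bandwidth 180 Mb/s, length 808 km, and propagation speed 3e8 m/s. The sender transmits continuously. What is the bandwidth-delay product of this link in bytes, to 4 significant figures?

Propagation delay = 808000 / 300000000 = 0.00269333 s.
BDP = R × t_prop = 180000000 × 0.00269333 = 484800 bits.
In bytes: 484800/8 = 60600 bytes.

60600 bytes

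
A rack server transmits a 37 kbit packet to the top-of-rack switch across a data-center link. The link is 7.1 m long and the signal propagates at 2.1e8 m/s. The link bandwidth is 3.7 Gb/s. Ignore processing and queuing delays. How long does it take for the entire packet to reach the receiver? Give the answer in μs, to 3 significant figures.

L = 37000 bits.
Transmission delay = L/R = 37000 / 3700000000 = 10 μs.
Propagation delay = d/s = 7.1 m / 210000000 m/s = 0.0338095 μs.
Total = 10.0 μs.

10.0 μs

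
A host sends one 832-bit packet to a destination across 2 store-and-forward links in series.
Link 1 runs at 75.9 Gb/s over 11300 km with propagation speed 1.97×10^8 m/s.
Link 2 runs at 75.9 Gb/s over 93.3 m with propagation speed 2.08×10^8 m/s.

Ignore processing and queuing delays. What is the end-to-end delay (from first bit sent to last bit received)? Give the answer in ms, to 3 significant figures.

Transmission delay per hop = L/R = 832/75900000000 = 1.09618e-05 ms; 2 hops → 2.19236e-05 ms.
Propagation delays (d/s per hop): 57.3604, 0.000448558 ms; sum = 57.3609 ms.
End-to-end = 57.4 ms.

57.4 ms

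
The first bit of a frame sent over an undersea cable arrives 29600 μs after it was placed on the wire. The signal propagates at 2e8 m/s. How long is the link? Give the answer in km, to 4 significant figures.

d = s × t_prop = 200000000 × 0.0296 = 5920 km.

5920 km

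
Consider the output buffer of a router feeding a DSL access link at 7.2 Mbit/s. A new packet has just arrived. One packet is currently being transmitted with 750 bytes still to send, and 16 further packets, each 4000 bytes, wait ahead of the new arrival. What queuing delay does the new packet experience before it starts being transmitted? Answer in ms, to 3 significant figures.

71.9 ms

Each queued packet: L/R = 32000/7200000 = 4.44444 ms.
16 queued → 71.1111 ms.
Plus remaining 6000 bits of current packet: 0.833333 ms.
Queuing delay = 71.9 ms.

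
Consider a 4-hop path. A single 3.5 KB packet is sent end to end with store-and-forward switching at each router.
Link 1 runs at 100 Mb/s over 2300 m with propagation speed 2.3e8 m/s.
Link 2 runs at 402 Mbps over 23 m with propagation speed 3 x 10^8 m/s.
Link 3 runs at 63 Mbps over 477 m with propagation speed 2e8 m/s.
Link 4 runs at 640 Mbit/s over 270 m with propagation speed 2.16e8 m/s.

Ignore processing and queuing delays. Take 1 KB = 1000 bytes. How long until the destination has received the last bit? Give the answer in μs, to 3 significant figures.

852 μs

L = 28000 bits.
Transmission delays (L/R per hop): 280, 69.6517, 444.444, 43.75 μs; sum = 837.846 μs.
Propagation delays (d/s per hop): 10, 0.0766667, 2.385, 1.25 μs; sum = 13.7117 μs.
End-to-end = 852 μs.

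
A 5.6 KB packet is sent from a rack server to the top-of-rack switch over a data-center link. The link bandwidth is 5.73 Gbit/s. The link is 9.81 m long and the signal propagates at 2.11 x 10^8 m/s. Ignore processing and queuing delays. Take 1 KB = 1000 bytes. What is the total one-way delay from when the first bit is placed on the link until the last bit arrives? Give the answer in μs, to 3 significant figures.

7.86 μs

L = 44800 bits.
Transmission delay = L/R = 44800 / 5730000000 = 7.8185 μs.
Propagation delay = d/s = 9.81 m / 211000000 m/s = 0.0464929 μs.
Total = 7.86 μs.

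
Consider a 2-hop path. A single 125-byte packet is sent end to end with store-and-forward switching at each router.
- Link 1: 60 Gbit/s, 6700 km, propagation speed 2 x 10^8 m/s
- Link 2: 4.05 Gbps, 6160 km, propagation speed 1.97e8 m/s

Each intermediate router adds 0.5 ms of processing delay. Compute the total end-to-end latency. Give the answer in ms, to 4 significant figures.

65.27 ms

L = 125 × 8 = 1000 bits.
Transmission delays (L/R per hop): 1.66667e-05, 0.000246914 ms; sum = 0.00026358 ms.
Propagation delays (d/s per hop): 33.5, 31.269 ms; sum = 64.769 ms.
Processing at 1 router(s): 1 × 0.5 ms = 0.5 ms.
End-to-end = 65.27 ms.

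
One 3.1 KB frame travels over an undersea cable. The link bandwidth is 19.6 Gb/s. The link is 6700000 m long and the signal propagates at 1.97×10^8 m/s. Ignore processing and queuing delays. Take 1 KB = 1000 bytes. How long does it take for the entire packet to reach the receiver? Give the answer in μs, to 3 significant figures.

34000 μs

L = 24800 bits.
Transmission delay = L/R = 24800 / 19600000000 = 1.26531 μs.
Propagation delay = d/s = 6700000 m / 197000000 m/s = 34010.2 μs.
Total = 34000 μs.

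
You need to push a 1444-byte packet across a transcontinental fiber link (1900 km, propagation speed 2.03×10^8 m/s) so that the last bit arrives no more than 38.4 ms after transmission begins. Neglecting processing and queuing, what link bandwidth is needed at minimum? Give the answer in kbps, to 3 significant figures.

L = 11552 bits.
Propagation delay = 1900000 / 2.03e+08 = 9.35961 ms.
Transmission budget = 38.4 − 9.35961 = 29.0404 ms.
R ≥ L / t_tx = 11552 bits / 0.0290404 s = 398 kbps.

398 kbps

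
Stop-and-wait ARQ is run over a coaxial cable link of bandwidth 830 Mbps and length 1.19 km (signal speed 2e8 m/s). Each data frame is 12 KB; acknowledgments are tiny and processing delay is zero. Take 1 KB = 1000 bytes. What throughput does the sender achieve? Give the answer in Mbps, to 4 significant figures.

t_tx = L/R = 96000/830000000 = 0.000115663 s.
t_prop = 1190/200000000 = 5.95e-06 s; RTT = 1.19e-05 s.
Cycle = t_tx + RTT = 0.000127563 s.
Throughput = L / cycle = 96000 / 0.000127563 = 752.6 Mbps.

752.6 Mbps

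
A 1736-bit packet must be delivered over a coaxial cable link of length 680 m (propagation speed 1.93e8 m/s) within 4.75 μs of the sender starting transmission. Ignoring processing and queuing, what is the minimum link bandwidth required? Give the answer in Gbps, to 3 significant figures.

1.42 Gbps

Propagation delay = 680 / 193000000 = 3.52332 μs.
Transmission budget = 4.75 − 3.52332 = 1.22668 μs.
R ≥ L / t_tx = 1736 bits / 1.22668e-06 s = 1.42 Gbps.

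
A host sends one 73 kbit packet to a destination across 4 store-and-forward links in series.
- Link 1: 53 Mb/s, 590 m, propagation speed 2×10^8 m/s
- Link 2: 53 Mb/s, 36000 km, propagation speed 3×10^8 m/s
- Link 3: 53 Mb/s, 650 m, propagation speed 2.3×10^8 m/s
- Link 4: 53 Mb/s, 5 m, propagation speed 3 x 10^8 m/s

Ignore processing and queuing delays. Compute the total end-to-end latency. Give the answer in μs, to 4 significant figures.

L = 73000 bits.
Transmission delay per hop = L/R = 73000/53000000 = 1377.36 μs; 4 hops → 5509.43 μs.
Propagation delays (d/s per hop): 2.95, 120000, 2.82609, 0.0166667 μs; sum = 120006 μs.
End-to-end = 125500 μs.

125500 μs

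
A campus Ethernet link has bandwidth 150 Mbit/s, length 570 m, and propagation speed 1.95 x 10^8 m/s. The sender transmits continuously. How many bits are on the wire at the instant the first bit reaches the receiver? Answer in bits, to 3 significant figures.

438 bits

Propagation delay = 570 / 195000000 = 2.92308e-06 s.
BDP = R × t_prop = 150000000 × 2.92308e-06 = 438.462 bits.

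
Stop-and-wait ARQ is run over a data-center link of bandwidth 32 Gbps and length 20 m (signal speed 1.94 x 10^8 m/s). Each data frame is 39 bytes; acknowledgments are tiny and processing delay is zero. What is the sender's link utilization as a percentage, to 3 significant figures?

4.52 %

t_tx = L/R = 312/32000000000 = 9.75e-09 s.
t_prop = 20/194000000 = 1.03093e-07 s; RTT = 2.06186e-07 s.
Cycle = t_tx + RTT = 2.15936e-07 s.
Utilization = t_tx / cycle = 9.75e-09/2.15936e-07 = 4.52 %.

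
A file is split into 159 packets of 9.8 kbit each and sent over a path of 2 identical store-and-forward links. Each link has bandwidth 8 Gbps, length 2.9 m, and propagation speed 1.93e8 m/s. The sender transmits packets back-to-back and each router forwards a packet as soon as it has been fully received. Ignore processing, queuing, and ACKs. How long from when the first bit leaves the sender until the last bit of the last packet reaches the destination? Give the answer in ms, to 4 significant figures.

0.1960 ms

Per-hop transmission t_tx = L/R = 9800/8000000000 = 0.001225 ms.
Per-hop propagation t_prop = 2.9/193000000 = 1.50259e-05 ms.
Pipeline fill: first packet needs 2·t_tx to clear all hops; remaining 158 packets each add one t_tx.
Total = (2+159-1)·t_tx + 2·t_prop = 160·0.001225 + 2·1.50259e-05 = 0.1960 ms.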